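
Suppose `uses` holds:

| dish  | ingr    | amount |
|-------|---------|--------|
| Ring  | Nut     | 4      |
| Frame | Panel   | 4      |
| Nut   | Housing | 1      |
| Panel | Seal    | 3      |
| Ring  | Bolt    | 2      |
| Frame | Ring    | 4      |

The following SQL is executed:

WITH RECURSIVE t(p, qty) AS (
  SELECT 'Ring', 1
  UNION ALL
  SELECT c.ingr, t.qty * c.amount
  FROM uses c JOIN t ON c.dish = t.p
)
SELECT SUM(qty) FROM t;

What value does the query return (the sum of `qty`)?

Base: (Ring, qty=1).
Iteration 1: components of {Ring} -> Bolt = 1*2 = 2, Nut = 1*4 = 4.
Iteration 2: components of {Bolt,Nut} -> Housing = 4*1 = 4.
Iteration 3: no further components; recursion stops.
SUM(qty) = 1 + 4 + 2 + 4 = 11.

11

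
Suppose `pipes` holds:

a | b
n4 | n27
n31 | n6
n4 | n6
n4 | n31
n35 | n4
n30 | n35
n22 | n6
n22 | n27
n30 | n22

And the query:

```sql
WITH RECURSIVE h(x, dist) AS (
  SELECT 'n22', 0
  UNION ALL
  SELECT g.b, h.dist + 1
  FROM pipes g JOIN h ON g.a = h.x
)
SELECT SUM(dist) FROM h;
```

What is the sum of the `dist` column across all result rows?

Base: (n22, dist=0).
Iteration 1: edges from {n22} -> (n27, dist=1), (n6, dist=1).
Iteration 2: no outgoing edges from {n27,n6}; recursion stops.
SUM(dist) = 0 + 1 + 1 = 2.

2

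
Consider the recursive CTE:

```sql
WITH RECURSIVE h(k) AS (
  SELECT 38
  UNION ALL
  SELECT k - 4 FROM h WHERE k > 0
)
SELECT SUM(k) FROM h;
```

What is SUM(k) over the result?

Base: k=38.
Iteration 1: 38 > 0 holds -> k = 38 - 4 = 34.
Iteration 2: 34 > 0 holds -> k = 34 - 4 = 30.
Iteration 3: 30 > 0 holds -> k = 30 - 4 = 26.
Iteration 4: 26 > 0 holds -> k = 26 - 4 = 22.
Iteration 5: 22 > 0 holds -> k = 22 - 4 = 18.
Iteration 6: 18 > 0 holds -> k = 18 - 4 = 14.
Iteration 7: 14 > 0 holds -> k = 14 - 4 = 10.
Iteration 8: 10 > 0 holds -> k = 10 - 4 = 6.
Iteration 9: 6 > 0 holds -> k = 6 - 4 = 2.
Iteration 10: 2 > 0 holds -> k = 2 - 4 = -2.
Iteration 11: -2 > 0 fails; recursion stops.
SUM(k) = 38 + 34 + 30 + 26 + 22 + 18 + 14 + 10 + 6 + 2 + -2 = 198.

198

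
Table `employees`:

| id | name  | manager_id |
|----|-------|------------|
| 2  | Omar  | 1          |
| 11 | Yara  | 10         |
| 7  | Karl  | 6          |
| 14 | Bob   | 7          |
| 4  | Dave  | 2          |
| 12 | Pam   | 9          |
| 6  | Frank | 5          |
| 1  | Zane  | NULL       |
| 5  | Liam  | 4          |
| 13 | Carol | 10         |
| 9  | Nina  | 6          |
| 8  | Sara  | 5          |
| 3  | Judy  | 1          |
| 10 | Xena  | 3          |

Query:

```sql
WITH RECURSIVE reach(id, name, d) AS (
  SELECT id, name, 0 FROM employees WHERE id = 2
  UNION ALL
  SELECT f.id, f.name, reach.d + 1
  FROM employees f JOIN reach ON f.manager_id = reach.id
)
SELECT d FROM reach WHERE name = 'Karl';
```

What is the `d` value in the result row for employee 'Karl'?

4

Base: id=2 (Omar) at d 0.
Iteration 1: rows with manager_id in {2} -> Dave (id 4, d 1).
Iteration 2: rows with manager_id in {4} -> Liam (id 5, d 2).
Iteration 3: rows with manager_id in {5} -> Frank (id 6, d 3), Sara (id 8, d 3).
Iteration 4: rows with manager_id in {6,8} -> Karl (id 7, d 4), Nina (id 9, d 4).
Iteration 5: rows with manager_id in {7,9} -> Pam (id 12, d 5), Bob (id 14, d 5).
Iteration 6: no rows with manager_id in {12,14}; recursion stops.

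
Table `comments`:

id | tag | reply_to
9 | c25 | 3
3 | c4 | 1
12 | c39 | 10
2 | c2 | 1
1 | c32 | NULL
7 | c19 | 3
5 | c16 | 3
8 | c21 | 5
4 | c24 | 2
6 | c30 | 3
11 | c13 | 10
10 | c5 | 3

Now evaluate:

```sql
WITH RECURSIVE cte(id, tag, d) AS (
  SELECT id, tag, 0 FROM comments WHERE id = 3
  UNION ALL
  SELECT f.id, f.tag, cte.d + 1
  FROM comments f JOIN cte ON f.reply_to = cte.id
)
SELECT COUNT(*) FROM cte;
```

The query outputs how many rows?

Base: id=3 (c4) at d 0.
Iteration 1: rows with reply_to in {3} -> c16 (id 5, d 1), c30 (id 6, d 1), c19 (id 7, d 1), c25 (id 9, d 1), c5 (id 10, d 1).
Iteration 2: rows with reply_to in {5,6,7,9,10} -> c21 (id 8, d 2), c13 (id 11, d 2), c39 (id 12, d 2).
Iteration 3: no rows with reply_to in {8,11,12}; recursion stops.
Total rows emitted: 9.

9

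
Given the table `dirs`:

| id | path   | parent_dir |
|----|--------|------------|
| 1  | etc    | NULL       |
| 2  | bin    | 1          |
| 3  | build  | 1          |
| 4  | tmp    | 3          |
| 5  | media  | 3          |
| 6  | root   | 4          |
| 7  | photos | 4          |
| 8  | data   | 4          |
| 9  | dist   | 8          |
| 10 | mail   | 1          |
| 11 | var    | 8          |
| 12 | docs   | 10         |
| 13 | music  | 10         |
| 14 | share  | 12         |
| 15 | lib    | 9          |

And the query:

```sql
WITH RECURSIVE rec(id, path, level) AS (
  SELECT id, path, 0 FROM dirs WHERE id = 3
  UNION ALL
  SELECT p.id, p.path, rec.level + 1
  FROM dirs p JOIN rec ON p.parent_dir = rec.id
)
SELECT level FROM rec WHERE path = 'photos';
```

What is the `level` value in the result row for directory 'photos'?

2

Base: id=3 (build) at level 0.
Iteration 1: rows with parent_dir in {3} -> tmp (id 4, level 1), media (id 5, level 1).
Iteration 2: rows with parent_dir in {4,5} -> root (id 6, level 2), photos (id 7, level 2), data (id 8, level 2).
Iteration 3: rows with parent_dir in {6,7,8} -> dist (id 9, level 3), var (id 11, level 3).
Iteration 4: rows with parent_dir in {9,11} -> lib (id 15, level 4).
Iteration 5: no rows with parent_dir in {15}; recursion stops.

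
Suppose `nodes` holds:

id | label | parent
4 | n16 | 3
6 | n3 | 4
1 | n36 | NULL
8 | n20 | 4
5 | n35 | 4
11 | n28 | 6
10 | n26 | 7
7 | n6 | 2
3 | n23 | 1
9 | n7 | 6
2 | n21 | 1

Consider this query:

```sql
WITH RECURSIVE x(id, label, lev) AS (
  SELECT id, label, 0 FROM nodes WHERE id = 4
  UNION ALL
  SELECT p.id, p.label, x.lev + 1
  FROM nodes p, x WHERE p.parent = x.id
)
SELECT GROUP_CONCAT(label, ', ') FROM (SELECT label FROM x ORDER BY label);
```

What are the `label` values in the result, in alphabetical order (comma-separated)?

Base: id=4 (n16) at lev 0.
Iteration 1: rows with parent in {4} -> n35 (id 5, lev 1), n3 (id 6, lev 1), n20 (id 8, lev 1).
Iteration 2: rows with parent in {5,6,8} -> n7 (id 9, lev 2), n28 (id 11, lev 2).
Iteration 3: no rows with parent in {9,11}; recursion stops.

n16, n20, n28, n3, n35, n7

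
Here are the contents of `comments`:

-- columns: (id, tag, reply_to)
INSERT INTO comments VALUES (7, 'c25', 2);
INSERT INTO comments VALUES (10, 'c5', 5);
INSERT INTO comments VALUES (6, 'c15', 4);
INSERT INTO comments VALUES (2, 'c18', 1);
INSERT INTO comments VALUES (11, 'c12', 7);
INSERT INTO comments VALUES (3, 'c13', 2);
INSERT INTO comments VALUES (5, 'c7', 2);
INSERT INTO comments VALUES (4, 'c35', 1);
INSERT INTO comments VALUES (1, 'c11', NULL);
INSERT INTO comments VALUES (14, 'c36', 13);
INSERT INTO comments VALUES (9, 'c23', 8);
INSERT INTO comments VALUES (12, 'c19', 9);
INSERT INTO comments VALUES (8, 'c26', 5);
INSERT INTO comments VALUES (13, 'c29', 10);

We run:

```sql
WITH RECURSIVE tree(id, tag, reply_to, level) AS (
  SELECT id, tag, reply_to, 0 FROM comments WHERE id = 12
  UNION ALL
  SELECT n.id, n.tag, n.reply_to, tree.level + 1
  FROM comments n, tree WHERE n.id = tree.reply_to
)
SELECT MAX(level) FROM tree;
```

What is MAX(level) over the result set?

Base: id=12 (c19), reply_to=9, level 0.
Iteration 1: join on id=9 -> c23 (id 9, reply_to=8, level 1).
Iteration 2: join on id=8 -> c26 (id 8, reply_to=5, level 2).
Iteration 3: join on id=5 -> c7 (id 5, reply_to=2, level 3).
Iteration 4: join on id=2 -> c18 (id 2, reply_to=1, level 4).
Iteration 5: join on id=1 -> c11 (id 1, reply_to=NULL, level 5).
Iteration 6: reply_to is NULL; no match; recursion stops.
level values: 0, 1, 2, 3, 4, 5; the maximum is 5.

5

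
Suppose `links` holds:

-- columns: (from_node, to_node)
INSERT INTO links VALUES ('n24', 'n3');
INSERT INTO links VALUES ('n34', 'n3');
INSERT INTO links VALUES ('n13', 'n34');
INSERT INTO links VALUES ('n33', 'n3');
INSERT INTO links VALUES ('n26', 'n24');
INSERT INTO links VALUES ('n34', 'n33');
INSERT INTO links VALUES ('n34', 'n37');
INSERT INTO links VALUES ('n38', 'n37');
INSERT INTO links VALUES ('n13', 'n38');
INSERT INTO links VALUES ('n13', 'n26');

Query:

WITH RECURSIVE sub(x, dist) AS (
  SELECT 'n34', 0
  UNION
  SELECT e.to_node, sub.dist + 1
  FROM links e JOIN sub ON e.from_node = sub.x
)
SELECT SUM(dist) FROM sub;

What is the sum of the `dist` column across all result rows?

5

Base: (n34, dist=0).
Iteration 1: edges from {n34} -> (n3, dist=1), (n33, dist=1), (n37, dist=1).
Iteration 2: edges from {n3,n33,n37} -> (n3, dist=2).
Iteration 3: no outgoing edges from {n3}; recursion stops.
SUM(dist) = 0 + 1 + 1 + 1 + 2 = 5.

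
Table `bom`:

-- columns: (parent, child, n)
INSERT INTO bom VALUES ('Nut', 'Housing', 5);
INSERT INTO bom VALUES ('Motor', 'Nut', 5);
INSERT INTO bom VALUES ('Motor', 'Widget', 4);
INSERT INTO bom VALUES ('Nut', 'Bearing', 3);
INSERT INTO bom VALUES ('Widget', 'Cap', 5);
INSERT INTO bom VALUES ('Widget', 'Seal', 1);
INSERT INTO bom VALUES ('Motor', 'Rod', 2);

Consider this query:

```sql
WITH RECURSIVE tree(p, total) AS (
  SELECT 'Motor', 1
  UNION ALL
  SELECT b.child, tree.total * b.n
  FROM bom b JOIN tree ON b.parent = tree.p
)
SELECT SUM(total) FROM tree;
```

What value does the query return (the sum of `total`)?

Base: (Motor, total=1).
Iteration 1: components of {Motor} -> Nut = 1*5 = 5, Rod = 1*2 = 2, Widget = 1*4 = 4.
Iteration 2: components of {Nut,Rod,Widget} -> Bearing = 5*3 = 15, Cap = 4*5 = 20, Housing = 5*5 = 25, Seal = 4*1 = 4.
Iteration 3: no further components; recursion stops.
SUM(total) = 1 + 5 + 4 + 2 + 15 + 25 + 4 + 20 = 76.

76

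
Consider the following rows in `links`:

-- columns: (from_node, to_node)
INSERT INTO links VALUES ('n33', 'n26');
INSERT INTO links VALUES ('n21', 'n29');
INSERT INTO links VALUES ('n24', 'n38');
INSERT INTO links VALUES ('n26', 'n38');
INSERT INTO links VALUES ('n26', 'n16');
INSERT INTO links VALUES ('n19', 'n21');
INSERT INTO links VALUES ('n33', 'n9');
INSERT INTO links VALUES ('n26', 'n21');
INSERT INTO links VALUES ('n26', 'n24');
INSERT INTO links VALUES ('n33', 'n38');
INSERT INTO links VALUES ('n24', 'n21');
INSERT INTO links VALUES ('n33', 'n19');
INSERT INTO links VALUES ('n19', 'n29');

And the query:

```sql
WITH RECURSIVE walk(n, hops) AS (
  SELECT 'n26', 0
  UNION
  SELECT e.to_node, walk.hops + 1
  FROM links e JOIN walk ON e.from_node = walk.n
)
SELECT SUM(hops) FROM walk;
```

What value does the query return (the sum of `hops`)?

13

Base: (n26, hops=0).
Iteration 1: edges from {n26} -> (n16, hops=1), (n21, hops=1), (n24, hops=1), (n38, hops=1).
Iteration 2: edges from {n16,n21,n24,n38} -> (n21, hops=2), (n29, hops=2), (n38, hops=2).
Iteration 3: edges from {n21,n29,n38} -> (n29, hops=3).
Iteration 4: no outgoing edges from {n29}; recursion stops.
SUM(hops) = 0 + 1 + 1 + 1 + 1 + 2 + 2 + 2 + 3 = 13.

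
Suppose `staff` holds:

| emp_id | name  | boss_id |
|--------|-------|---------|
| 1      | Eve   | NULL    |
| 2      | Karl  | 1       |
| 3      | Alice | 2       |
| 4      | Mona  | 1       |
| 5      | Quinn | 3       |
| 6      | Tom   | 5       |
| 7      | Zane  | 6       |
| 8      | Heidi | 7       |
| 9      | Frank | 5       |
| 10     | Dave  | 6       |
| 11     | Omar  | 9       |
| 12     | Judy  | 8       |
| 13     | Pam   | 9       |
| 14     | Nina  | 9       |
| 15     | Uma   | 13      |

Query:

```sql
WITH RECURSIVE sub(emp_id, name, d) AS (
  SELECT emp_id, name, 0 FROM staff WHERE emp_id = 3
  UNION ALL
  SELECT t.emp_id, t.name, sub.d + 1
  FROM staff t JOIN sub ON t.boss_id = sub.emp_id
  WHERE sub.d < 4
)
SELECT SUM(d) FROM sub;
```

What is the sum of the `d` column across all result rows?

28

Base: emp_id=3 (Alice) at d 0.
Iteration 1: rows with boss_id in {3} -> Quinn (id 5, d 1).
Iteration 2: rows with boss_id in {5} -> Tom (id 6, d 2), Frank (id 9, d 2).
Iteration 3: rows with boss_id in {6,9} -> Zane (id 7, d 3), Dave (id 10, d 3), Omar (id 11, d 3), Pam (id 13, d 3), Nina (id 14, d 3).
Iteration 4: rows with boss_id in {7,10,11,13,14} -> Heidi (id 8, d 4), Uma (id 15, d 4).
Iteration 5: d < 4 fails for all current rows; recursion stops.
SUM(d) = 0 + 1 + 2 + 2 + 3 + 3 + 3 + 3 + 3 + 4 + 4 = 28.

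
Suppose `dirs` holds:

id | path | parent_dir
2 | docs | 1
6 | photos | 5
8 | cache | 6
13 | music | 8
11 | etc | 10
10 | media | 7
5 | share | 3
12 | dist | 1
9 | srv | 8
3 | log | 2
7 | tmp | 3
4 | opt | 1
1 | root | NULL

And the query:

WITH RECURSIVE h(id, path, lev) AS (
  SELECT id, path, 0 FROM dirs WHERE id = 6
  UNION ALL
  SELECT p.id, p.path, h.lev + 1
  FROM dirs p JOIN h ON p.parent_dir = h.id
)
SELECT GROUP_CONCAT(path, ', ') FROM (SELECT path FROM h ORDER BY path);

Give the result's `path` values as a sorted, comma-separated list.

Base: id=6 (photos) at lev 0.
Iteration 1: rows with parent_dir in {6} -> cache (id 8, lev 1).
Iteration 2: rows with parent_dir in {8} -> srv (id 9, lev 2), music (id 13, lev 2).
Iteration 3: no rows with parent_dir in {9,13}; recursion stops.

cache, music, photos, srv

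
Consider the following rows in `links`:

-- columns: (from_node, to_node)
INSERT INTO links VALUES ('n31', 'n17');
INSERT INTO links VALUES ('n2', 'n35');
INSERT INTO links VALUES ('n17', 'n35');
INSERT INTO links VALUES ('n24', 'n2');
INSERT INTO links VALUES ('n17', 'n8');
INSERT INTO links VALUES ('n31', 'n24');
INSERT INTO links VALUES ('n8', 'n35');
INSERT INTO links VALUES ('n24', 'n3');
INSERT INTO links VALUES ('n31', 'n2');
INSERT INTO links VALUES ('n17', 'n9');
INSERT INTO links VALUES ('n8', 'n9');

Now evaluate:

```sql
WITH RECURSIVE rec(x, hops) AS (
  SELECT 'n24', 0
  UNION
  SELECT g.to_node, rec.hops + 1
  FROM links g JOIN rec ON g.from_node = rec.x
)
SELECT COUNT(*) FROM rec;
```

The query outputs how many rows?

Base: (n24, hops=0).
Iteration 1: edges from {n24} -> (n2, hops=1), (n3, hops=1).
Iteration 2: edges from {n2,n3} -> (n35, hops=2).
Iteration 3: no outgoing edges from {n35}; recursion stops.
Total rows emitted: 4.

4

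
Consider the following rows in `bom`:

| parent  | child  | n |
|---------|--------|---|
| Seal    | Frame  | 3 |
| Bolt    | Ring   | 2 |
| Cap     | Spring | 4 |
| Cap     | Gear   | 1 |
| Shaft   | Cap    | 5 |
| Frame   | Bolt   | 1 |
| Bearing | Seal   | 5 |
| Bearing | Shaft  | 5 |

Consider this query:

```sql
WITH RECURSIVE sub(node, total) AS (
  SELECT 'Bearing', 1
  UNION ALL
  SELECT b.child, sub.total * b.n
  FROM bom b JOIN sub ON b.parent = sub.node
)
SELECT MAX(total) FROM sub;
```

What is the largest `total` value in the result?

Base: (Bearing, total=1).
Iteration 1: components of {Bearing} -> Seal = 1*5 = 5, Shaft = 1*5 = 5.
Iteration 2: components of {Seal,Shaft} -> Cap = 5*5 = 25, Frame = 5*3 = 15.
Iteration 3: components of {Cap,Frame} -> Bolt = 15*1 = 15, Gear = 25*1 = 25, Spring = 25*4 = 100.
Iteration 4: components of {Bolt,Gear,Spring} -> Ring = 15*2 = 30.
Iteration 5: no further components; recursion stops.
total values: 1, 5, 5, 15, 25, 15, 100, 25, 30; the maximum is 100.

100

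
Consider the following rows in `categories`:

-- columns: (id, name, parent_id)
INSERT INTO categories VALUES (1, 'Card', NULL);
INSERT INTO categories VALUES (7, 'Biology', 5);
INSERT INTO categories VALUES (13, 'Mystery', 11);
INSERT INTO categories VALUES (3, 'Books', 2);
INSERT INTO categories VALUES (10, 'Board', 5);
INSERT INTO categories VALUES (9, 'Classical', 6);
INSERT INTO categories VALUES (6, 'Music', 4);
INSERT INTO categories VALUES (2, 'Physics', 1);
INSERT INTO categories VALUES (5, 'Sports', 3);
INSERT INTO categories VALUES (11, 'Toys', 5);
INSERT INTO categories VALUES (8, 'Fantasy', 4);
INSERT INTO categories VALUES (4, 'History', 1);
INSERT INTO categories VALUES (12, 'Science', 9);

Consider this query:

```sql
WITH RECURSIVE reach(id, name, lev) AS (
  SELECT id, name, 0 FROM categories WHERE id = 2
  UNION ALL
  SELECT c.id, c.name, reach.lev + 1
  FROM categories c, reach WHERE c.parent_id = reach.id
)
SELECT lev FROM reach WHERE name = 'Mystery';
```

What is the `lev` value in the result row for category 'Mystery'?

4

Base: id=2 (Physics) at lev 0.
Iteration 1: rows with parent_id in {2} -> Books (id 3, lev 1).
Iteration 2: rows with parent_id in {3} -> Sports (id 5, lev 2).
Iteration 3: rows with parent_id in {5} -> Biology (id 7, lev 3), Board (id 10, lev 3), Toys (id 11, lev 3).
Iteration 4: rows with parent_id in {7,10,11} -> Mystery (id 13, lev 4).
Iteration 5: no rows with parent_id in {13}; recursion stops.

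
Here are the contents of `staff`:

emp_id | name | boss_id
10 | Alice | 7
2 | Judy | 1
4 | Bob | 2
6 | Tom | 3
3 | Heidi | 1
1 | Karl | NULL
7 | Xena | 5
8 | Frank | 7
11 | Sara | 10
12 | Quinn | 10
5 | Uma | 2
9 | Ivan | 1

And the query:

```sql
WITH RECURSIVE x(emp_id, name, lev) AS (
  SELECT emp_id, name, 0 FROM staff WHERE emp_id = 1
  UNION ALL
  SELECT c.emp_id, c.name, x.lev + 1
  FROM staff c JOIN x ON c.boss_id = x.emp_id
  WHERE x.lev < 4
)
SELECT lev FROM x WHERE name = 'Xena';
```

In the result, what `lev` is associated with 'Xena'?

3

Base: emp_id=1 (Karl) at lev 0.
Iteration 1: rows with boss_id in {1} -> Judy (id 2, lev 1), Heidi (id 3, lev 1), Ivan (id 9, lev 1).
Iteration 2: rows with boss_id in {2,3,9} -> Bob (id 4, lev 2), Uma (id 5, lev 2), Tom (id 6, lev 2).
Iteration 3: rows with boss_id in {4,5,6} -> Xena (id 7, lev 3).
Iteration 4: rows with boss_id in {7} -> Frank (id 8, lev 4), Alice (id 10, lev 4).
Iteration 5: lev < 4 fails for all current rows; recursion stops.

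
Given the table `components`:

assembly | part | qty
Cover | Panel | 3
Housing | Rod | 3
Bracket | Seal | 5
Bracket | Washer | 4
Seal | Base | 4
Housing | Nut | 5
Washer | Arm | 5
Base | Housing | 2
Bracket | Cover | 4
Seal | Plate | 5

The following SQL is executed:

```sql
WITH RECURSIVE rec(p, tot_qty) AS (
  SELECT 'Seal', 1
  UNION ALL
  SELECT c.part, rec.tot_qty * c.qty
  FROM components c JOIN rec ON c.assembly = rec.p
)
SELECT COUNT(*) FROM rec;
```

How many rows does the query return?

6

Base: (Seal, tot_qty=1).
Iteration 1: components of {Seal} -> Base = 1*4 = 4, Plate = 1*5 = 5.
Iteration 2: components of {Base,Plate} -> Housing = 4*2 = 8.
Iteration 3: components of {Housing} -> Nut = 8*5 = 40, Rod = 8*3 = 24.
Iteration 4: no further components; recursion stops.
Total rows emitted: 6.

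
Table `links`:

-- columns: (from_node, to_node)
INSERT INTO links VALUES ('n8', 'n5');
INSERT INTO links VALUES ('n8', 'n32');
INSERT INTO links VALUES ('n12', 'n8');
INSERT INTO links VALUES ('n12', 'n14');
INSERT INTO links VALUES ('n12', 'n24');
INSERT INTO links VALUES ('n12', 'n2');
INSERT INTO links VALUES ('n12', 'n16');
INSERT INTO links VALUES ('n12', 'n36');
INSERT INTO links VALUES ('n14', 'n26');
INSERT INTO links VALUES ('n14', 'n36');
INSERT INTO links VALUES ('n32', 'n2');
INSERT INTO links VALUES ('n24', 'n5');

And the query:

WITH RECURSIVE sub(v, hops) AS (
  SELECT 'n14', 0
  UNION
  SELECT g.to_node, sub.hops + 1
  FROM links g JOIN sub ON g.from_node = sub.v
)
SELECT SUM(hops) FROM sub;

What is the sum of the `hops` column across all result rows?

Base: (n14, hops=0).
Iteration 1: edges from {n14} -> (n26, hops=1), (n36, hops=1).
Iteration 2: no outgoing edges from {n26,n36}; recursion stops.
SUM(hops) = 0 + 1 + 1 = 2.

2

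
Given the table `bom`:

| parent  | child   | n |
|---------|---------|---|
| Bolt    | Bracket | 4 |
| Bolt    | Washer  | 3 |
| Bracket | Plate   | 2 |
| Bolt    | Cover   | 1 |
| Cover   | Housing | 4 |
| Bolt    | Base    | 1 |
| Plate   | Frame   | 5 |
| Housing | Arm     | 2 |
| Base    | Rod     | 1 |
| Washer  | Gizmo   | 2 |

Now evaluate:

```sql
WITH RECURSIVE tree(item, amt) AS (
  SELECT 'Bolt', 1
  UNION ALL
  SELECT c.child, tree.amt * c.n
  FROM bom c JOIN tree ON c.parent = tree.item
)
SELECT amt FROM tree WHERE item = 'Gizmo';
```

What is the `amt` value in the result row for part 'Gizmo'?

6

Base: (Bolt, amt=1).
Iteration 1: components of {Bolt} -> Base = 1*1 = 1, Bracket = 1*4 = 4, Cover = 1*1 = 1, Washer = 1*3 = 3.
Iteration 2: components of {Base,Bracket,Cover,Washer} -> Gizmo = 3*2 = 6, Housing = 1*4 = 4, Plate = 4*2 = 8, Rod = 1*1 = 1.
Iteration 3: components of {Gizmo,Housing,Plate,Rod} -> Arm = 4*2 = 8, Frame = 8*5 = 40.
Iteration 4: no further components; recursion stops.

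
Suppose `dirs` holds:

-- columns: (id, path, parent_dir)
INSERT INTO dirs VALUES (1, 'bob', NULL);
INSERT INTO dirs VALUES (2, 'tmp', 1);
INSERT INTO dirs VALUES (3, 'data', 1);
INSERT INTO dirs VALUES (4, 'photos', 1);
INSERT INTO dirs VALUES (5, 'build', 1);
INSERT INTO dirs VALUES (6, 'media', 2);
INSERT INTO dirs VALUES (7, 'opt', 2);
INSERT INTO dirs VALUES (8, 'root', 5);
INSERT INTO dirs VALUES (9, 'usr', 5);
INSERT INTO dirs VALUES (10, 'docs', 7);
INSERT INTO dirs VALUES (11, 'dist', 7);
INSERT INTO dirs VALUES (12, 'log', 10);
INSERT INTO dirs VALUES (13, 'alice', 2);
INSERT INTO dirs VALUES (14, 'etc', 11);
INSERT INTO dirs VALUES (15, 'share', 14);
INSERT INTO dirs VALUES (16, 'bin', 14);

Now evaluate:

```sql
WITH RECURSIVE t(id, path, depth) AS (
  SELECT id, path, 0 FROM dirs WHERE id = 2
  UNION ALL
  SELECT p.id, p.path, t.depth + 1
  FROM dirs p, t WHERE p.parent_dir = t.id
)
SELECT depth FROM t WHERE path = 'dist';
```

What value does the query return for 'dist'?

Base: id=2 (tmp) at depth 0.
Iteration 1: rows with parent_dir in {2} -> media (id 6, depth 1), opt (id 7, depth 1), alice (id 13, depth 1).
Iteration 2: rows with parent_dir in {6,7,13} -> docs (id 10, depth 2), dist (id 11, depth 2).
Iteration 3: rows with parent_dir in {10,11} -> log (id 12, depth 3), etc (id 14, depth 3).
Iteration 4: rows with parent_dir in {12,14} -> share (id 15, depth 4), bin (id 16, depth 4).
Iteration 5: no rows with parent_dir in {15,16}; recursion stops.

2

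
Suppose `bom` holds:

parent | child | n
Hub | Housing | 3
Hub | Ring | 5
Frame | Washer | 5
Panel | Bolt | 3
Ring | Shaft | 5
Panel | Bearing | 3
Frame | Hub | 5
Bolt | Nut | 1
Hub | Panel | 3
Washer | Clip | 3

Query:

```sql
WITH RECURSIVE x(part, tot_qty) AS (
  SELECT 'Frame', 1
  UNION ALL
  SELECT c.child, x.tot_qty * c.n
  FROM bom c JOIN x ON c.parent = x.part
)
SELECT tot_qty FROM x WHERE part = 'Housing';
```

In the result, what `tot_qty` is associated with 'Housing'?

Base: (Frame, tot_qty=1).
Iteration 1: components of {Frame} -> Hub = 1*5 = 5, Washer = 1*5 = 5.
Iteration 2: components of {Hub,Washer} -> Clip = 5*3 = 15, Housing = 5*3 = 15, Panel = 5*3 = 15, Ring = 5*5 = 25.
Iteration 3: components of {Clip,Housing,Panel,Ring} -> Bearing = 15*3 = 45, Bolt = 15*3 = 45, Shaft = 25*5 = 125.
Iteration 4: components of {Bearing,Bolt,Shaft} -> Nut = 45*1 = 45.
Iteration 5: no further components; recursion stops.

15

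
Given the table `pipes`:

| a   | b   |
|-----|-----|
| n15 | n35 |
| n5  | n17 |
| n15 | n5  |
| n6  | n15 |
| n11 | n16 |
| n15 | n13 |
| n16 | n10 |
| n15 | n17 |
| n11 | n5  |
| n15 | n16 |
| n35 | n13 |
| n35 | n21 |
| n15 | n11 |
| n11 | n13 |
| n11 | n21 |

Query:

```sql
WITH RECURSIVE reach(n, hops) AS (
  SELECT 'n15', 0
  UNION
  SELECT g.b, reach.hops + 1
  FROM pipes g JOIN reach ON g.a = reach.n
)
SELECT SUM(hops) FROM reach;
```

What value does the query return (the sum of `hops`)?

Base: (n15, hops=0).
Iteration 1: edges from {n15} -> (n11, hops=1), (n13, hops=1), (n16, hops=1), (n17, hops=1), (n35, hops=1), (n5, hops=1).
Iteration 2: edges from {n11,n13,n16,n17,n35,n5} -> (n10, hops=2), (n13, hops=2), (n16, hops=2), (n17, hops=2), (n21, hops=2), (n5, hops=2). [UNION drops 2 duplicate row(s)]
Iteration 3: edges from {n10,n13,n16,n17,n21,n5} -> (n10, hops=3), (n17, hops=3).
Iteration 4: no outgoing edges from {n10,n17}; recursion stops.
SUM(hops) = 0 + 1 + 1 + 1 + 1 + 1 + 1 + 2 + 2 + 2 + 2 + 2 + 2 + 3 + 3 = 24.

24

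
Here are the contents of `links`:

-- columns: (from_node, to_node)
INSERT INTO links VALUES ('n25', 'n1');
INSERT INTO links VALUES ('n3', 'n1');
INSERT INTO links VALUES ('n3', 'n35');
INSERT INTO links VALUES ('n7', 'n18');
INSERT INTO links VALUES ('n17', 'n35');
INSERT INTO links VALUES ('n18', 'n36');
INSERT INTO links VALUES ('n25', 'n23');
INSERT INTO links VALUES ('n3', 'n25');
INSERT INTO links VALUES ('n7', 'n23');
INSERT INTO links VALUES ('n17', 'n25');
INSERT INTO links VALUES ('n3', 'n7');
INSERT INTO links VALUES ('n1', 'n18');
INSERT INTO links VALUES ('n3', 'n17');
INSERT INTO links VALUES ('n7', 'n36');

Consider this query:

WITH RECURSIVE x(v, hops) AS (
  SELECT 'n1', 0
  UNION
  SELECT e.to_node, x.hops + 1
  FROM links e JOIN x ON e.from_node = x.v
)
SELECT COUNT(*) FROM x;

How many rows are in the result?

Base: (n1, hops=0).
Iteration 1: edges from {n1} -> (n18, hops=1).
Iteration 2: edges from {n18} -> (n36, hops=2).
Iteration 3: no outgoing edges from {n36}; recursion stops.
Total rows emitted: 3.

3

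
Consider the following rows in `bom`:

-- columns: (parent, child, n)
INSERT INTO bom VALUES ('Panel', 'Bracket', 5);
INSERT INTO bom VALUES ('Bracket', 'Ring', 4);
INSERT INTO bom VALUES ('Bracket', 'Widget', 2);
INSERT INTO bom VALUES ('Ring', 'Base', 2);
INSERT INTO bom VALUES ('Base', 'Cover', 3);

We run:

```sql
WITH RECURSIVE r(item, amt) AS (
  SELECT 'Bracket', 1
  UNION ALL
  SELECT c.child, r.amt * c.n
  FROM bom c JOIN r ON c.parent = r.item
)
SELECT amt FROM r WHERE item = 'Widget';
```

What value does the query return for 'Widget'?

Base: (Bracket, amt=1).
Iteration 1: components of {Bracket} -> Ring = 1*4 = 4, Widget = 1*2 = 2.
Iteration 2: components of {Ring,Widget} -> Base = 4*2 = 8.
Iteration 3: components of {Base} -> Cover = 8*3 = 24.
Iteration 4: no further components; recursion stops.

2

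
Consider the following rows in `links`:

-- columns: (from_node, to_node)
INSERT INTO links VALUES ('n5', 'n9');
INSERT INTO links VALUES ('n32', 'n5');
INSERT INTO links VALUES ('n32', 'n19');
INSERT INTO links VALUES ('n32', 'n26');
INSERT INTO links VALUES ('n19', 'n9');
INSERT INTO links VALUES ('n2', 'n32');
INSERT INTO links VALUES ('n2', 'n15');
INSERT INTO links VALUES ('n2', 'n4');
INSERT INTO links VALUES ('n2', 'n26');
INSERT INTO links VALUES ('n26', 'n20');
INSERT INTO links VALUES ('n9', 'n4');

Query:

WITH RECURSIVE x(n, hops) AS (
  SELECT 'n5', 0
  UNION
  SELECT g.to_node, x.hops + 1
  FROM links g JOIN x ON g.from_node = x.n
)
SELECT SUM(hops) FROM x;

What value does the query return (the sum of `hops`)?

Base: (n5, hops=0).
Iteration 1: edges from {n5} -> (n9, hops=1).
Iteration 2: edges from {n9} -> (n4, hops=2).
Iteration 3: no outgoing edges from {n4}; recursion stops.
SUM(hops) = 0 + 1 + 2 = 3.

3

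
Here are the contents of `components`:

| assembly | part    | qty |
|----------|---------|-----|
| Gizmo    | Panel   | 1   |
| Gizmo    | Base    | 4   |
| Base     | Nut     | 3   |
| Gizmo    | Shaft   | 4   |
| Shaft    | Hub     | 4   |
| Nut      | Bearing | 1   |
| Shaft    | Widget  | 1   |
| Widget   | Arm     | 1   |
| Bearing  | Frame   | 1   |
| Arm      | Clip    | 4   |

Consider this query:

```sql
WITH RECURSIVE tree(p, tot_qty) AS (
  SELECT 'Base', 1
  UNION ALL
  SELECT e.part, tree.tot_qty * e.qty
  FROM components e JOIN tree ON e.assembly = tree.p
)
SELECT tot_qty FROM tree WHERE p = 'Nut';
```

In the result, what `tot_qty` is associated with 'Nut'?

Base: (Base, tot_qty=1).
Iteration 1: components of {Base} -> Nut = 1*3 = 3.
Iteration 2: components of {Nut} -> Bearing = 3*1 = 3.
Iteration 3: components of {Bearing} -> Frame = 3*1 = 3.
Iteration 4: no further components; recursion stops.

3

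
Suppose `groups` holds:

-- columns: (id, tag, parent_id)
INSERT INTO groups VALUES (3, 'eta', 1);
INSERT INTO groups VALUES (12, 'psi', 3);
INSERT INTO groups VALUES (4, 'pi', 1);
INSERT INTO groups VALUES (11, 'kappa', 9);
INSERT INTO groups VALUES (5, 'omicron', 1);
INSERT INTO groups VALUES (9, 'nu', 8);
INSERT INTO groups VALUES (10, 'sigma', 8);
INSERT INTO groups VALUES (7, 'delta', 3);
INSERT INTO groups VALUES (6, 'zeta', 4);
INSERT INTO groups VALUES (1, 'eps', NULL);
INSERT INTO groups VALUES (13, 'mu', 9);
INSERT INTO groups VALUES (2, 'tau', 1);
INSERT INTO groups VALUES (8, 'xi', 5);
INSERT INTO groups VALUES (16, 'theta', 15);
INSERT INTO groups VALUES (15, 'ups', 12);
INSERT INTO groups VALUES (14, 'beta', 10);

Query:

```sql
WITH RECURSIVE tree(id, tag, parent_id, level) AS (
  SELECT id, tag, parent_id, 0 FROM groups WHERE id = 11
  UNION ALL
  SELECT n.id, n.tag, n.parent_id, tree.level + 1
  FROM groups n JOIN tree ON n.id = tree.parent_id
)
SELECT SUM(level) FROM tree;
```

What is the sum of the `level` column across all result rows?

Base: id=11 (kappa), parent_id=9, level 0.
Iteration 1: join on id=9 -> nu (id 9, parent_id=8, level 1).
Iteration 2: join on id=8 -> xi (id 8, parent_id=5, level 2).
Iteration 3: join on id=5 -> omicron (id 5, parent_id=1, level 3).
Iteration 4: join on id=1 -> eps (id 1, parent_id=NULL, level 4).
Iteration 5: parent_id is NULL; no match; recursion stops.
SUM(level) = 0 + 1 + 2 + 3 + 4 = 10.

10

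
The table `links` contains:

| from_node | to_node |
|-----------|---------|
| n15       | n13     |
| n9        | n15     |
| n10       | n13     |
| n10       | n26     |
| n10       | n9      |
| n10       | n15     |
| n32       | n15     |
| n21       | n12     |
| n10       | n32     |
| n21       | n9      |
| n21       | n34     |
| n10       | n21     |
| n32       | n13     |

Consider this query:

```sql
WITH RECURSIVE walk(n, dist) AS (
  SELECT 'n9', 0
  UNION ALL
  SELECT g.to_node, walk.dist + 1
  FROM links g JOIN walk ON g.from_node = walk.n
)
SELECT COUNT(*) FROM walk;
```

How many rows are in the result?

Base: (n9, dist=0).
Iteration 1: edges from {n9} -> (n15, dist=1).
Iteration 2: edges from {n15} -> (n13, dist=2).
Iteration 3: no outgoing edges from {n13}; recursion stops.
Total rows emitted: 3.

3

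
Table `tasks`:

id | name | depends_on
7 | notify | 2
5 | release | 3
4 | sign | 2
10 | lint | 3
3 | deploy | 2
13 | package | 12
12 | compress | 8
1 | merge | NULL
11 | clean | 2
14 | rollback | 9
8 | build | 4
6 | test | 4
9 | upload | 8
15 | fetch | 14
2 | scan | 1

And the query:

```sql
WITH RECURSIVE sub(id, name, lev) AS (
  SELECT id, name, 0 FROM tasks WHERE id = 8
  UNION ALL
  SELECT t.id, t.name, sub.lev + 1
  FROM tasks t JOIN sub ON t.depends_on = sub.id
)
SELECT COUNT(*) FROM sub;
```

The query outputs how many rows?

Base: id=8 (build) at lev 0.
Iteration 1: rows with depends_on in {8} -> upload (id 9, lev 1), compress (id 12, lev 1).
Iteration 2: rows with depends_on in {9,12} -> package (id 13, lev 2), rollback (id 14, lev 2).
Iteration 3: rows with depends_on in {13,14} -> fetch (id 15, lev 3).
Iteration 4: no rows with depends_on in {15}; recursion stops.
Total rows emitted: 6.

6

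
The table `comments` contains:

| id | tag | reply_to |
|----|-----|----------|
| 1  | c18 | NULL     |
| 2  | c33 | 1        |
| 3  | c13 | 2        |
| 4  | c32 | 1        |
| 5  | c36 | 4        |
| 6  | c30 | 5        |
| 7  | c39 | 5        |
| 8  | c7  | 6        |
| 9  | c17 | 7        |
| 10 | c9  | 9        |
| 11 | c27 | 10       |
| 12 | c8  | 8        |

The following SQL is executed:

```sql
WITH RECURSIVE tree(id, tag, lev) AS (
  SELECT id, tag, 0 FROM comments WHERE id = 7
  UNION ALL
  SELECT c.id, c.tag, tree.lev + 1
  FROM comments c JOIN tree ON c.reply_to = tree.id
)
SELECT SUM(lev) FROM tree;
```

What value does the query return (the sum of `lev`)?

6

Base: id=7 (c39) at lev 0.
Iteration 1: rows with reply_to in {7} -> c17 (id 9, lev 1).
Iteration 2: rows with reply_to in {9} -> c9 (id 10, lev 2).
Iteration 3: rows with reply_to in {10} -> c27 (id 11, lev 3).
Iteration 4: no rows with reply_to in {11}; recursion stops.
SUM(lev) = 0 + 1 + 2 + 3 = 6.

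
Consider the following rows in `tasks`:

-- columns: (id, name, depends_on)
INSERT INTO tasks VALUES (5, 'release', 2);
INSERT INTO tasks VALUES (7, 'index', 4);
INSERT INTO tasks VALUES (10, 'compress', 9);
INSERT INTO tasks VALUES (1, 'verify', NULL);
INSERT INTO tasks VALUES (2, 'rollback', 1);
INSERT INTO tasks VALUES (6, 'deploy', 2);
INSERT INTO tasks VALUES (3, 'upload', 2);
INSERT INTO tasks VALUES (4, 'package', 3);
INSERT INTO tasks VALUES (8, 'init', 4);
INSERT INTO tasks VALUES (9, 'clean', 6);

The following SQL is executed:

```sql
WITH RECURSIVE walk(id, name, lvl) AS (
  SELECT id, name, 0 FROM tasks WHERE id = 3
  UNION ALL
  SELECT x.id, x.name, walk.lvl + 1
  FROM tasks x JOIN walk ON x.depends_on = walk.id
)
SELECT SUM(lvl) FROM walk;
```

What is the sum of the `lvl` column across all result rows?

Base: id=3 (upload) at lvl 0.
Iteration 1: rows with depends_on in {3} -> package (id 4, lvl 1).
Iteration 2: rows with depends_on in {4} -> index (id 7, lvl 2), init (id 8, lvl 2).
Iteration 3: no rows with depends_on in {7,8}; recursion stops.
SUM(lvl) = 0 + 1 + 2 + 2 = 5.

5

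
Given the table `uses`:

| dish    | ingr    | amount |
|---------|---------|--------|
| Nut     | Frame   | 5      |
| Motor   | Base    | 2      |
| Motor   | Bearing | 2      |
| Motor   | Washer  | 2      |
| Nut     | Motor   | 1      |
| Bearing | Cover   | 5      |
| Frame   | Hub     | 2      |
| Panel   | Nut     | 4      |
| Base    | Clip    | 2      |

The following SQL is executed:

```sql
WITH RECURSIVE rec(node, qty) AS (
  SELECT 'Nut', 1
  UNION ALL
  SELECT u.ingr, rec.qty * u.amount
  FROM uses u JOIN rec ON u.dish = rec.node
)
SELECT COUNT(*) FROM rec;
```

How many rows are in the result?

9

Base: (Nut, qty=1).
Iteration 1: components of {Nut} -> Frame = 1*5 = 5, Motor = 1*1 = 1.
Iteration 2: components of {Frame,Motor} -> Base = 1*2 = 2, Bearing = 1*2 = 2, Hub = 5*2 = 10, Washer = 1*2 = 2.
Iteration 3: components of {Base,Bearing,Hub,Washer} -> Clip = 2*2 = 4, Cover = 2*5 = 10.
Iteration 4: no further components; recursion stops.
Total rows emitted: 9.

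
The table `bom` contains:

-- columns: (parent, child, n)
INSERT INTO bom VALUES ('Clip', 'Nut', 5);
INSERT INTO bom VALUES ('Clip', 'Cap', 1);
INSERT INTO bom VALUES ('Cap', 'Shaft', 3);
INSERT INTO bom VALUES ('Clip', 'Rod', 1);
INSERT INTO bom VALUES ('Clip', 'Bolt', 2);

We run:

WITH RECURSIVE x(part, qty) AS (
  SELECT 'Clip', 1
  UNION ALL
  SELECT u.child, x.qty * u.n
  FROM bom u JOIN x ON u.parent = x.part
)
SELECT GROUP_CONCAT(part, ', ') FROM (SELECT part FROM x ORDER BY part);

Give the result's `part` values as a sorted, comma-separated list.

Base: (Clip, qty=1).
Iteration 1: components of {Clip} -> Bolt = 1*2 = 2, Cap = 1*1 = 1, Nut = 1*5 = 5, Rod = 1*1 = 1.
Iteration 2: components of {Bolt,Cap,Nut,Rod} -> Shaft = 1*3 = 3.
Iteration 3: no further components; recursion stops.

Bolt, Cap, Clip, Nut, Rod, Shaft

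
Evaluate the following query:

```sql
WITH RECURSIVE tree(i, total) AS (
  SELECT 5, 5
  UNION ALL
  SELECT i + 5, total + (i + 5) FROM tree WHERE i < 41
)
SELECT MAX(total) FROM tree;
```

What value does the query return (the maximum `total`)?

Base: i=5, total=5.
Iteration 1: 5 < 41 holds -> i = 5 + 5 = 10, total = 5 + 10 = 15.
Iteration 2: 10 < 41 holds -> i = 10 + 5 = 15, total = 15 + 15 = 30.
Iteration 3: 15 < 41 holds -> i = 15 + 5 = 20, total = 30 + 20 = 50.
Iteration 4: 20 < 41 holds -> i = 20 + 5 = 25, total = 50 + 25 = 75.
Iteration 5: 25 < 41 holds -> i = 25 + 5 = 30, total = 75 + 30 = 105.
Iteration 6: 30 < 41 holds -> i = 30 + 5 = 35, total = 105 + 35 = 140.
Iteration 7: 35 < 41 holds -> i = 35 + 5 = 40, total = 140 + 40 = 180.
Iteration 8: 40 < 41 holds -> i = 40 + 5 = 45, total = 180 + 45 = 225.
Iteration 9: 45 < 41 fails; recursion stops.
total values: 5, 15, 30, 50, 75, 105, 140, 180, 225; the maximum is 225.

225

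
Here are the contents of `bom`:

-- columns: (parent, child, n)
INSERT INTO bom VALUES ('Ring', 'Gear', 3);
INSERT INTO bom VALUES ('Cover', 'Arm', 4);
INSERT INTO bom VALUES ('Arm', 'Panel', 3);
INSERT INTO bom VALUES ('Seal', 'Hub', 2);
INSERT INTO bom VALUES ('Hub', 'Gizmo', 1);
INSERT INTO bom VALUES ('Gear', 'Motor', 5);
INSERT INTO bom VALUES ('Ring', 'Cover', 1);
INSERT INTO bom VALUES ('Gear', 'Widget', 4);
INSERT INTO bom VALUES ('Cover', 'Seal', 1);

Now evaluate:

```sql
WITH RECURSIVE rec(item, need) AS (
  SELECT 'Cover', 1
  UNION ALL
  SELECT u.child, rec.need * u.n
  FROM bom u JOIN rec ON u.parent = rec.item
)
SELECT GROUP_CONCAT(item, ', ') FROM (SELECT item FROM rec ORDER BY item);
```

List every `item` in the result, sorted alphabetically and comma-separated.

Base: (Cover, need=1).
Iteration 1: components of {Cover} -> Arm = 1*4 = 4, Seal = 1*1 = 1.
Iteration 2: components of {Arm,Seal} -> Hub = 1*2 = 2, Panel = 4*3 = 12.
Iteration 3: components of {Hub,Panel} -> Gizmo = 2*1 = 2.
Iteration 4: no further components; recursion stops.

Arm, Cover, Gizmo, Hub, Panel, Seal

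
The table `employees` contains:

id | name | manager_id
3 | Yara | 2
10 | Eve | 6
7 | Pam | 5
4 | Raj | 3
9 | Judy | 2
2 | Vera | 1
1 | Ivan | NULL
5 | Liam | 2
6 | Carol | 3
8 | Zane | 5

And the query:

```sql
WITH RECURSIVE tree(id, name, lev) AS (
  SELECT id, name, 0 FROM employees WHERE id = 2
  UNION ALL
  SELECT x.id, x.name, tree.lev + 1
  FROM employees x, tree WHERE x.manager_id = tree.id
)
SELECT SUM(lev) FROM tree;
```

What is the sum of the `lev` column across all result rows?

14

Base: id=2 (Vera) at lev 0.
Iteration 1: rows with manager_id in {2} -> Yara (id 3, lev 1), Liam (id 5, lev 1), Judy (id 9, lev 1).
Iteration 2: rows with manager_id in {3,5,9} -> Raj (id 4, lev 2), Carol (id 6, lev 2), Pam (id 7, lev 2), Zane (id 8, lev 2).
Iteration 3: rows with manager_id in {4,6,7,8} -> Eve (id 10, lev 3).
Iteration 4: no rows with manager_id in {10}; recursion stops.
SUM(lev) = 0 + 1 + 1 + 1 + 2 + 2 + 2 + 2 + 3 = 14.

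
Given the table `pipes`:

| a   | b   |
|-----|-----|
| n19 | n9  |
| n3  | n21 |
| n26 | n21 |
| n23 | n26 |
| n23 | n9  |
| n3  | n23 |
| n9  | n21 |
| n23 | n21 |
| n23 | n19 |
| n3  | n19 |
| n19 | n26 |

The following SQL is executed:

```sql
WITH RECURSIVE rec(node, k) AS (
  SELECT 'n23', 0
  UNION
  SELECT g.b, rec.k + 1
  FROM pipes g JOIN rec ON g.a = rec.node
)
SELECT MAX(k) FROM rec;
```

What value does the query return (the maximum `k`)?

3

Base: (n23, k=0).
Iteration 1: edges from {n23} -> (n19, k=1), (n21, k=1), (n26, k=1), (n9, k=1).
Iteration 2: edges from {n19,n21,n26,n9} -> (n21, k=2), (n26, k=2), (n9, k=2). [UNION drops 1 duplicate row(s)]
Iteration 3: edges from {n21,n26,n9} -> (n21, k=3). [UNION drops 1 duplicate row(s)]
Iteration 4: no outgoing edges from {n21}; recursion stops.
k values: 0, 1, 1, 1, 1, 2, 2, 2, 3; the maximum is 3.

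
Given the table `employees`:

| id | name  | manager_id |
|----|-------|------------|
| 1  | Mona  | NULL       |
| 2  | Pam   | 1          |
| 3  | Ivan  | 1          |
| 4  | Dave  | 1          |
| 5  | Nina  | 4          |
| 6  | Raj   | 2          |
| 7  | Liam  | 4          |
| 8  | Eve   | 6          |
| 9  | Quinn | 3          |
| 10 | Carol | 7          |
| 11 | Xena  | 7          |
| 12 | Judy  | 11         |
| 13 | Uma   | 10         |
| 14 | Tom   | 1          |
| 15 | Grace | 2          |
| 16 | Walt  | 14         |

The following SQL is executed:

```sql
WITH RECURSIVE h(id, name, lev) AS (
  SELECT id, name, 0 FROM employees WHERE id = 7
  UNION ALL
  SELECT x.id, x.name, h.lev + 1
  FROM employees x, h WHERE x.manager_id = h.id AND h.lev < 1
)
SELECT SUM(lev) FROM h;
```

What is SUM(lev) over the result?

2

Base: id=7 (Liam) at lev 0.
Iteration 1: rows with manager_id in {7} -> Carol (id 10, lev 1), Xena (id 11, lev 1).
Iteration 2: lev < 1 fails for all current rows; recursion stops.
SUM(lev) = 0 + 1 + 1 = 2.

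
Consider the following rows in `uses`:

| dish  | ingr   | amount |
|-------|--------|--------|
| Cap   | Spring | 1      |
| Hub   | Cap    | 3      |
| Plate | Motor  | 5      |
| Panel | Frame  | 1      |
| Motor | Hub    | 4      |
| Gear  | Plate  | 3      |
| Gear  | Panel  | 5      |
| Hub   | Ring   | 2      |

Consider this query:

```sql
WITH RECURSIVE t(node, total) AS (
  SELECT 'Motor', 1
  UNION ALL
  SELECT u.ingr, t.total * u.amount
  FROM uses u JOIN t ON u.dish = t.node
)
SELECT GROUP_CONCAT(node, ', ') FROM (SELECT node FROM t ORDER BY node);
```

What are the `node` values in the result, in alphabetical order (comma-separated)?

Base: (Motor, total=1).
Iteration 1: components of {Motor} -> Hub = 1*4 = 4.
Iteration 2: components of {Hub} -> Cap = 4*3 = 12, Ring = 4*2 = 8.
Iteration 3: components of {Cap,Ring} -> Spring = 12*1 = 12.
Iteration 4: no further components; recursion stops.

Cap, Hub, Motor, Ring, Spring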